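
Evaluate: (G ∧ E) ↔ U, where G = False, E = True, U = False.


G = False, E = True, U = False
Step 1: G ∧ E = False AND True = False
Step 2: (False) ↔ U: true when both sides have same truth value.
Result: False ↔ False = True

True


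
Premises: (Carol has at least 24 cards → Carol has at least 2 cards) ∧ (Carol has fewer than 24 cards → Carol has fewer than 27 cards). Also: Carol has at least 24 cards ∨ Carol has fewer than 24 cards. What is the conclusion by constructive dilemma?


Constructive dilemma: (P → Q) ∧ (R → S), P ∨ R ⊢ Q ∨ S
Premise 1: Carol has at least 24 cards → Carol has at least 2 cards
Premise 2: Carol has fewer than 24 cards → Carol has fewer than 27 cards
Premise 3: Carol has at least 24 cards ∨ Carol has fewer than 24 cards
Case 1: Assuming Carol has at least 24 cards, then by Premise 1, Carol has at least 2 cards.
Case 2: Assuming Carol has fewer than 24 cards, then by Premise 2, Carol has fewer than 27 cards.
Since one of Carol has at least 24 cards or Carol has fewer than 24 cards must hold, we get Carol has at least 2 cards or Carol has fewer than 27 cards.

Carol has at least 2 cards or Carol has fewer than 27 cards.


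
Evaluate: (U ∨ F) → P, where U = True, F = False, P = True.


U = True, F = False, P = True
Step 1: U ∨ F = True OR False = True
Step 2: (True) → P: false only when antecedent=True and P=False.
Result: True

True


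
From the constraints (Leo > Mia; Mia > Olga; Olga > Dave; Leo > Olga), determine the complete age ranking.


Constraints: Leo > Mia; Mia > Olga; Olga > Dave; Leo > Olga
Method: at each step, the next-highest is the one remaining person who never appears on the smaller side of a constraint between remaining people.
  Step 1: remaining {Dave, Olga, Mia, Leo}; on the smaller side: {Dave, Olga, Mia} → Leo is next (Leo > Mia; Leo > Olga).
  Step 2: remaining {Dave, Olga, Mia}; on the smaller side: {Dave, Olga} → Mia is next (Mia > Olga).
  Step 3: remaining {Dave, Olga}; on the smaller side: {Dave} → Olga is next (Olga > Dave).
  Step 4: only Dave remains → lowest.
Final ranking (highest to lowest):

Leo > Mia > Olga > Dave


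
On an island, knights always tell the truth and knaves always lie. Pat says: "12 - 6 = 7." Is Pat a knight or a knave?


Statement: "12 - 6 = 7."
Actual: 12 - 6 = 6
Claimed: 7
Statement is FALSE → Pat lies → Knave

Knave


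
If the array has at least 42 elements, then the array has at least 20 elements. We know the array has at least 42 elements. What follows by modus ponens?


Modus ponens: P → Q, P ⊢ Q
P: the array has at least 42 elements
Q: the array has at least 20 elements
We have P → Q and P is true.
By modus ponens, Q must be true.

The array has at least 20 elements


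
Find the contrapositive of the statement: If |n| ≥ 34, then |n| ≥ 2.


Original: If |n| ≥ 34, then |n| ≥ 2
Contrapositive: If ¬Q, then ¬P
Negate Q: not (|n| ≥ 2)
Negate P: not (|n| ≥ 34)

If not (|n| ≥ 2), then not (|n| ≥ 34).


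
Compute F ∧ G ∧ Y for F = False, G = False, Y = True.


F = False, G = False, Y = True
Step 1: F ∧ G = False AND False = False
Step 2: (False) ∧ Y = (False) AND True = False
AND is true only when ALL operands are true.

False


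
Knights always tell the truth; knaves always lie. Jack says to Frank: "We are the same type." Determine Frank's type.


Jack says: "We are the same type."
Case 1: Jack is a Knight (truth-teller)
  Statement is true → they ARE the same → Frank is also a Knight
Case 2: Jack is a Knave (liar)
  Statement is false → they are NOT the same → Frank is a Knight
In both cases, Frank is a Knight.

Knight


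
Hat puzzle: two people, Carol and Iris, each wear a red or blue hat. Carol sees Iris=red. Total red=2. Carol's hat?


Total red = 2, Iris = red
Red accounted for: 1
Remaining for Carol: 1
Carol's hat is red.

red


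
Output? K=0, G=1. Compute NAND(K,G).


K AND G = 0
NOT(0) = 1

1


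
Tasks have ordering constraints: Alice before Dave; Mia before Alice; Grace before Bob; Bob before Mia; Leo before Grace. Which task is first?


Constraints: Alice before Dave; Mia before Alice; Grace before Bob; Bob before Mia; Leo before Grace
The first task can have nothing scheduled before it, so it must never appear on the right of a 'before'.
Tasks appearing after some 'before': Dave, Alice, Bob, Mia, Grace.
The only task not in that list is Leo → it is first.

Leo


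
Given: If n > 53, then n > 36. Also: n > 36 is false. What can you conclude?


Modus tollens: P → Q, ¬Q ⊢ ¬P
P: n > 53
Q: n > 36
We have P → Q and Q is false.
By modus tollens, P must be false.

It is not the case that n > 53


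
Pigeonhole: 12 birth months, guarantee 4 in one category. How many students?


Pigeonhole: to guarantee k in one of n categories, need (k-1)×n + 1.
k = 4, n = 12
Minimum = (4-1) × 12 + 1 = 3 × 12 + 1

37


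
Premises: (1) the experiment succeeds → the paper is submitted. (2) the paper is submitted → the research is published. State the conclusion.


Hypothetical syllogism: P → Q, Q → R ⊢ P → R
Premise 1: the experiment succeeds → the paper is submitted
Premise 2: the paper is submitted → the research is published
Chain the implications: the middle term (the paper is submitted) links the two.
Conclusion: If the experiment succeeds, then the research is published.

If the experiment succeeds, then the research is published.


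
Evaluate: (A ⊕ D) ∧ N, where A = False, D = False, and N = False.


A = False, D = False, N = False
Step 1: A ⊕ D = False XOR False = False
Step 2: False ∧ N = False AND False = False
XOR true when exactly one of A,D is true; then AND with N.

False


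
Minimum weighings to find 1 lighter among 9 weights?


Each weighing has 3 outcomes (left heavy / balance / right heavy), so k weighings distinguish at most 3^k cases; splitting into three near-equal groups achieves this.
Need 3^k ≥ 9: 3^1 = 3 < 9 ≤ 3^2 = 9
k = ⌈log₃(9)⌉ = 2

2


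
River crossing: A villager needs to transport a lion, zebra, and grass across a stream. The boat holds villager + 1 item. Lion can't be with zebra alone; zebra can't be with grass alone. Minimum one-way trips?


1. villager+zebra → 2. villager ← 3. villager+lion → 4. villager+zebra ← 5. villager+grass → 6. villager ← 7. villager+zebra →
Minimum trips = 7

7


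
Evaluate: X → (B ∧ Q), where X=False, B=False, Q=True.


X = False, B = False, Q = True
Expression: X → (B ∧ Q)
Step 1: B ∧ Q = False AND True = False
Step 2: X → (False) = False → False = True

True


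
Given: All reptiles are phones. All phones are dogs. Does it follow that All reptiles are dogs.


Premise 1: All reptiles are phones.
Premise 2: All phones are dogs.
Conclusion: All reptiles are dogs.
Barbara syllogism (AAA-1): All A are B, All B are C → All A are C.
Middle term (phones) distributed in premise 2.

Valid


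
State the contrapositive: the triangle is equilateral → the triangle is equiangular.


Original: If the triangle is equilateral, then the triangle is equiangular
Contrapositive: If ¬Q, then ¬P
Negate Q: not (the triangle is equiangular)
Negate P: not (the triangle is equilateral)

If not (the triangle is equiangular), then not (the triangle is equilateral).


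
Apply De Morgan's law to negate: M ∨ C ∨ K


De Morgan's law: ¬(P ∨ Q ∨ R) ≡ ¬P ∧ ¬Q ∧ ¬R
¬(M ∨ C ∨ K) = ¬M ∧ ¬C ∧ ¬K

¬M ∧ ¬C ∧ ¬K


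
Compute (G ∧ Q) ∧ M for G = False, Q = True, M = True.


G = False, Q = True, M = True
Step 1: G ∧ Q = False AND True = False
Step 2: False ∧ M = False AND True = False
AND is true only when ALL operands are true.

False


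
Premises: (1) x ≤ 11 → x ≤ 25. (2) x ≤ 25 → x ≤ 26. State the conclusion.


Hypothetical syllogism: P → Q, Q → R ⊢ P → R
Premise 1: x ≤ 11 → x ≤ 25
Premise 2: x ≤ 25 → x ≤ 26
Chain the implications: the middle term (x ≤ 25) links the two.
Conclusion: If x ≤ 11, then x ≤ 26.

If x ≤ 11, then x ≤ 26.


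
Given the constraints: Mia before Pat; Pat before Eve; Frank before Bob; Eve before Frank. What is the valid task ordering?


Constraints: Mia before Pat; Pat before Eve; Frank before Bob; Eve before Frank
Method: repeatedly schedule the remaining task that has no remaining task required before it.
  Step 1: remaining {Pat, Mia, Bob, Eve, Frank}; every task except Mia still has a predecessor pending → schedule Mia.
  Step 2: remaining {Pat, Bob, Eve, Frank}; every task except Pat still has a predecessor pending → schedule Pat.
  Step 3: remaining {Bob, Eve, Frank}; every task except Eve still has a predecessor pending → schedule Eve.
  Step 4: remaining {Bob, Frank}; every task except Frank still has a predecessor pending → schedule Frank.
  Step 5: only Bob remains → schedule Bob.
Resulting order:

Mia → Pat → Eve → Frank → Bob


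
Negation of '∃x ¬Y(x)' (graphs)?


Original: ∃x ¬Y(x)
Rule: ¬∀→∃, ¬∃→∀, negate predicate.
Negation: ∀x Y(x)

∀x Y(x)


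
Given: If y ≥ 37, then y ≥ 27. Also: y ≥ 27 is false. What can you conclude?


Modus tollens: P → Q, ¬Q ⊢ ¬P
P: y ≥ 37
Q: y ≥ 27
We have P → Q and Q is false.
By modus tollens, P must be false.

It is not the case that y ≥ 37


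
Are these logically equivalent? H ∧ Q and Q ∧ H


Expression 1: H ∧ Q
Expression 2: Q ∧ H
Truth table (H Q | Expr1 Expr2):
  T T |   T     T
  T F |   F     F
  F T |   F     F
  F F |   F     F
All 4 rows agree, so the expressions are logically equivalent.

Yes


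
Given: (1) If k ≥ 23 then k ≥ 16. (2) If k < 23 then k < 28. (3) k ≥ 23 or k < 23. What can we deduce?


Constructive dilemma: (P → Q) ∧ (R → S), P ∨ R ⊢ Q ∨ S
Premise 1: k ≥ 23 → k ≥ 16
Premise 2: k < 23 → k < 28
Premise 3: k ≥ 23 ∨ k < 23
Case 1: Assuming k ≥ 23, then by Premise 1, k ≥ 16.
Case 2: Assuming k < 23, then by Premise 2, k < 28.
Since one of k ≥ 23 or k < 23 must hold, we get k ≥ 16 or k < 28.

k ≥ 16 or k < 28.


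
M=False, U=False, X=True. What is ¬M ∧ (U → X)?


M = False, U = False, X = True
Expression: ¬M ∧ (U → X)
Step 1: ¬M = NOT False = True
Step 2: U → X = False → True (false only if U=True, X=False) = True
Step 3: (True) ∧ (True) = True AND True = True

True


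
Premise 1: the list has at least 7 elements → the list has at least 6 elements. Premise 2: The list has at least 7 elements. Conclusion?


Modus ponens: P → Q, P ⊢ Q
P: the list has at least 7 elements
Q: the list has at least 6 elements
We have P → Q and P is true.
By modus ponens, Q must be true.

The list has at least 6 elements


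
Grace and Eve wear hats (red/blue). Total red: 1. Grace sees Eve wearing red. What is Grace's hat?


Total red = 1, Eve = red
Red accounted for: 1
Remaining for Grace: 0
Grace's hat is blue.

blue


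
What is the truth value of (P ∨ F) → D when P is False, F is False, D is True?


P = False, F = False, D = True
Step 1: P ∨ F = False OR False = False
Step 2: (False) → D: false only when antecedent=True and D=False.
Result: True

True


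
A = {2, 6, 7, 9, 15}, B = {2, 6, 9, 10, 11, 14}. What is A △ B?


A = {2, 6, 7, 9, 15}
B = {2, 6, 9, 10, 11, 14}
Operation: symmetric difference
In A only: [7, 15], in B only: [10, 11, 14]

{7, 10, 11, 14, 15}


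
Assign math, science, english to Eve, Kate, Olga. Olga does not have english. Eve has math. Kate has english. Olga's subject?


From clues:
  Kate → english
  Eve → math
By elimination, Olga gets the remaining.

science


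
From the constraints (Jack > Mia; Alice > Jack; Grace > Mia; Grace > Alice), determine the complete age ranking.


Constraints: Jack > Mia; Alice > Jack; Grace > Mia; Grace > Alice
Method: at each step, the next-highest is the one remaining person who never appears on the smaller side of a constraint between remaining people.
  Step 1: remaining {Jack, Mia, Alice, Grace}; on the smaller side: {Jack, Mia, Alice} → Grace is next (Grace > Mia; Grace > Alice).
  Step 2: remaining {Jack, Mia, Alice}; on the smaller side: {Jack, Mia} → Alice is next (Alice > Jack).
  Step 3: remaining {Jack, Mia}; on the smaller side: {Mia} → Jack is next (Jack > Mia).
  Step 4: only Mia remains → lowest.
Final ranking (highest to lowest):

Grace > Alice > Jack > Mia


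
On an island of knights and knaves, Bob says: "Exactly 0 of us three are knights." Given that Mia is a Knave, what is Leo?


Bob claims exactly 0 knights among Bob, Mia, Leo.
Given: Mia is a Knave.

Case 1: Bob is a Knight (tells truth)
  Then exactly 0 of the three are knights.
  Counting Bob, Mia: 1 knight(s) so far. Need -1 more → impossible.
Case 2: Bob is a Knave (lies)
  Then the count is NOT 0.
  If Leo = Knave, count = 0 = 0 → claim would be true, contradicts lie.
  If Leo = Knight, count = 1 ≠ 0 → lie confirmed ✓

Leo is a Knight.

Knight


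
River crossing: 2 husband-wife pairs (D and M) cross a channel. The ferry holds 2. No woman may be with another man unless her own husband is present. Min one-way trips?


Label couples D and M.
1. WD+WM → (far: WD,WM; near: HD,HM)
2. WD ←   (far: WM; near: HD,HM,WD)
3. HD+HM → (far: HD,HM,WM; near: WD)
4. HD ←   (far: HM,WM; near: HD,WD)  — HD returns, since WD is alone on near bank
5. HD+WD → (far: all four; near: empty)
Every state respects the constraint.
Minimum trips = 5

5


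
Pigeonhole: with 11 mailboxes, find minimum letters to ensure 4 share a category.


Pigeonhole: to guarantee k in one of n categories, need (k-1)×n + 1.
k = 4, n = 11
Minimum = (4-1) × 11 + 1 = 3 × 11 + 1

34


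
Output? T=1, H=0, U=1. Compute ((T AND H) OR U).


T AND H = 1&0 = 0
0 OR 1 = 1

1


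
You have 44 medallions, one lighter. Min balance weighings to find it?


Each weighing has 3 outcomes (left heavy / balance / right heavy), so k weighings distinguish at most 3^k cases; splitting into three near-equal groups achieves this.
Need 3^k ≥ 44: 3^3 = 27 < 44 ≤ 3^4 = 81
k = ⌈log₃(44)⌉ = 4

4


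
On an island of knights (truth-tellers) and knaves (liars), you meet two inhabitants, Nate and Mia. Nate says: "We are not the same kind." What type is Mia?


Nate says: "We are not the same kind."
Case 1: Nate is a Knight (truth-teller)
  Statement is true → they ARE different → Mia is a Knave
Case 2: Nate is a Knave (liar)
  Statement is false → they are NOT different → Mia is a Knave
In both cases, Mia is a Knave.

Knave


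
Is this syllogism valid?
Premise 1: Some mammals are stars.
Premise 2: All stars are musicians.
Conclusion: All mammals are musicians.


Premise 1: Some mammals are stars.
Premise 2: All stars are musicians.
Conclusion: All mammals are musicians.
Fallacy: illicit minor. The minor term (mammals) is distributed in the conclusion ('All mammals ...') but undistributed in its premise ('Some mammals are stars' doesn't cover all mammals).
Only 'Some mammals are musicians' follows, not 'All'.

Invalid


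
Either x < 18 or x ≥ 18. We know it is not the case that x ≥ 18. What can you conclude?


Disjunctive syllogism: P ∨ Q, ¬P ⊢ Q
Disjunction: x < 18 ∨ x ≥ 18
We know it is not the case that x ≥ 18.
By disjunctive syllogism, the other disjunct must be true.

x < 18


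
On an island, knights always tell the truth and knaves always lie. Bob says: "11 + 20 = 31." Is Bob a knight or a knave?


Statement: "11 + 20 = 31."
Actual: 11 + 20 = 31
Claimed: 31
Statement is TRUE → Bob tells the truth → Knight

Knight


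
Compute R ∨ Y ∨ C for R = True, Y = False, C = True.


R = True, Y = False, C = True
Step 1: R ∨ Y = True OR False = True
Step 2: True ∨ C = True OR True = True
OR is true when at least one operand is true.

True


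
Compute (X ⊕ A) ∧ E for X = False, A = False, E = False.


X = False, A = False, E = False
Step 1: X ⊕ A = False XOR False = False
Step 2: False ∧ E = False AND False = False
XOR true when exactly one of X,A is true; then AND with E.

False


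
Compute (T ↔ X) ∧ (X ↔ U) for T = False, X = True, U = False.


T = False, X = True, U = False
Step 1: T ↔ X is true when T and X have the same value. Result: False
Step 2: X ↔ U is true when X and U have the same value. Result: False
Step 3: False ∧ False = False

False


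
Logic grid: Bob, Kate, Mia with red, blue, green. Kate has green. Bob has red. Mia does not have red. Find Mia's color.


From clues:
  Bob → red
  Kate → green
By elimination, Mia gets the remaining.

blue


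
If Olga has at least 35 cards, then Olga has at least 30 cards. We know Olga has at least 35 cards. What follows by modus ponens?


Modus ponens: P → Q, P ⊢ Q
P: Olga has at least 35 cards
Q: Olga has at least 30 cards
We have P → Q and P is true.
By modus ponens, Q must be true.

Olga has at least 30 cards


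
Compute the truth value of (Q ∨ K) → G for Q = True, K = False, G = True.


Q = True, K = False, G = True
Step 1: Q ∨ K = True OR False = True
Step 2: (True) → G: false only when antecedent=True and G=False.
Result: True

True


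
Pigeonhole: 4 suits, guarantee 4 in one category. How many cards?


Pigeonhole: to guarantee k in one of n categories, need (k-1)×n + 1.
k = 4, n = 4
Minimum = (4-1) × 4 + 1 = 3 × 4 + 1

13


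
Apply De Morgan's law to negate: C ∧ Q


De Morgan's law: ¬(P ∧ Q) ≡ ¬P ∨ ¬Q
¬(C ∧ Q) = ¬C ∨ ¬Q

¬C ∨ ¬Q


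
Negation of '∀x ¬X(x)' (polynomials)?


Original: ∀x ¬X(x)
Rule: ¬∀→∃, ¬∃→∀, negate predicate.
Negation: ∃x X(x)

∃x X(x)


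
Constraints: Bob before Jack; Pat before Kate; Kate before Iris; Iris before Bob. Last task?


Constraints: Bob before Jack; Pat before Kate; Kate before Iris; Iris before Bob
The last task can have nothing scheduled after it, so it must never appear on the left of a 'before'.
Tasks appearing before some other task: Bob, Pat, Kate, Iris.
The only task not in that list is Jack → it is last.

Jack


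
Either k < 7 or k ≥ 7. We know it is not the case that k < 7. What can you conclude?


Disjunctive syllogism: P ∨ Q, ¬P ⊢ Q
Disjunction: k < 7 ∨ k ≥ 7
We know it is not the case that k < 7.
By disjunctive syllogism, the other disjunct must be true.

k ≥ 7


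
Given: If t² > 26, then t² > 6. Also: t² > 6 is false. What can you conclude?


Modus tollens: P → Q, ¬Q ⊢ ¬P
P: t² > 26
Q: t² > 6
We have P → Q and Q is false.
By modus tollens, P must be false.

It is not the case that t² > 26


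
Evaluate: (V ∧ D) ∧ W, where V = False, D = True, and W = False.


V = False, D = True, W = False
Step 1: V ∧ D = False AND True = False
Step 2: False ∧ W = False AND False = False
AND is true only when ALL operands are true.

False


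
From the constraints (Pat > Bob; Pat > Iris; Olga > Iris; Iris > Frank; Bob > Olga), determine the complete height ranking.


Constraints: Pat > Bob; Pat > Iris; Olga > Iris; Iris > Frank; Bob > Olga
Method: at each step, the next-highest is the one remaining person who never appears on the smaller side of a constraint between remaining people.
  Step 1: remaining {Olga, Pat, Iris, Bob, Frank}; on the smaller side: {Olga, Iris, Bob, Frank} → Pat is next (Pat > Bob; Pat > Iris).
  Step 2: remaining {Olga, Iris, Bob, Frank}; on the smaller side: {Olga, Iris, Frank} → Bob is next (Bob > Olga).
  Step 3: remaining {Olga, Iris, Frank}; on the smaller side: {Iris, Frank} → Olga is next (Olga > Iris).
  Step 4: remaining {Iris, Frank}; on the smaller side: {Frank} → Iris is next (Iris > Frank).
  Step 5: only Frank remains → lowest.
Final ranking (highest to lowest):

Pat > Bob > Olga > Iris > Frank


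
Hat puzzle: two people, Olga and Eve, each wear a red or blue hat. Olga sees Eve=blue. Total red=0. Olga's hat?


Total red = 0, Eve = blue
Red accounted for: 0
Remaining for Olga: 0
Olga's hat is blue.

blue


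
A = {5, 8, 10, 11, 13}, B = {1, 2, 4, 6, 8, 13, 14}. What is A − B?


A = {5, 8, 10, 11, 13}
B = {1, 2, 4, 6, 8, 13, 14}
Operation: difference A − B
In A but not B: 5, 10, 11

{5, 10, 11}


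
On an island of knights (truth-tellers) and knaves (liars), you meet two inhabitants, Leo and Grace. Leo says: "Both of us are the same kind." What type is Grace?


Leo says: "Both of us are the same kind."
Case 1: Leo is a Knight (truth-teller)
  Statement is true → they ARE the same → Grace is also a Knight
Case 2: Leo is a Knave (liar)
  Statement is false → they are NOT the same → Grace is a Knight
In both cases, Grace is a Knight.

Knight


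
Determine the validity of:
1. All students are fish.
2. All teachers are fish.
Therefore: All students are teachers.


Premise 1: All students are fish.
Premise 2: All teachers are fish.
Conclusion: All students are teachers.
Fallacy: undistributed middle. fish is predicate in both.
Counterexample: students and teachers could be disjoint subsets of fish.

Invalid


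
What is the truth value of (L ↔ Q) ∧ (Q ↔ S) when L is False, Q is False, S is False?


L = False, Q = False, S = False
Step 1: L ↔ Q is true when L and Q have the same value. Result: True
Step 2: Q ↔ S is true when Q and S have the same value. Result: True
Step 3: True ∧ True = True

True


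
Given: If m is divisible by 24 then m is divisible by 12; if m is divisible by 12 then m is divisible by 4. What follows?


Hypothetical syllogism: P → Q, Q → R ⊢ P → R
Premise 1: m is divisible by 24 → m is divisible by 12
Premise 2: m is divisible by 12 → m is divisible by 4
Chain the implications: the middle term (m is divisible by 12) links the two.
Conclusion: If m is divisible by 24, then m is divisible by 4.

If m is divisible by 24, then m is divisible by 4.


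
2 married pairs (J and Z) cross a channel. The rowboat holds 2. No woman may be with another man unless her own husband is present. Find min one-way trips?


Label couples J and Z.
1. WJ+WZ → (far: WJ,WZ; near: HJ,HZ)
2. WJ ←   (far: WZ; near: HJ,HZ,WJ)
3. HJ+HZ → (far: HJ,HZ,WZ; near: WJ)
4. HJ ←   (far: HZ,WZ; near: HJ,WJ)  — HJ returns, since WJ is alone on near bank
5. HJ+WJ → (far: all four; near: empty)
Every state respects the constraint.
Minimum trips = 5

5


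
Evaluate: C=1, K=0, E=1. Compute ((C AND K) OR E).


C AND K = 1&0 = 0
0 OR 1 = 1

1


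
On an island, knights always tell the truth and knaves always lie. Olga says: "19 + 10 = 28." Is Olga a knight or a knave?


Statement: "19 + 10 = 28."
Actual: 19 + 10 = 29
Claimed: 28
Statement is FALSE → Olga lies → Knave

Knave


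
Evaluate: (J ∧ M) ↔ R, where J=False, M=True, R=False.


J = False, M = True, R = False
Expression: (J ∧ M) ↔ R
Step 1: J ∧ M = False AND True = False
Step 2: (False) ↔ R = (False iff False) = True

True


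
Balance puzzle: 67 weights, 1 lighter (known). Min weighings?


Each weighing has 3 outcomes (left heavy / balance / right heavy), so k weighings distinguish at most 3^k cases; splitting into three near-equal groups achieves this.
Need 3^k ≥ 67: 3^3 = 27 < 67 ≤ 3^4 = 81
k = ⌈log₃(67)⌉ = 4

4


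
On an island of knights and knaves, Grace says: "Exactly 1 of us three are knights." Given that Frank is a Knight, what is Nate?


Grace claims exactly 1 knights among Grace, Frank, Nate.
Given: Frank is a Knight.

Case 1: Grace is a Knight (tells truth)
  Then exactly 1 of the three are knights.
  Counting Grace, Frank: 2 knight(s) so far. Need -1 more → impossible.
Case 2: Grace is a Knave (lies)
  Then the count is NOT 1.
  If Nate = Knave, count = 1 = 1 → claim would be true, contradicts lie.
  If Nate = Knight, count = 2 ≠ 1 → lie confirmed ✓

Nate is a Knight.

Knight


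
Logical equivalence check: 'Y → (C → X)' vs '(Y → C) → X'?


Expression 1: Y → (C → X)
Expression 2: (Y → C) → X
Truth table (Y C X | Expr1 Expr2):
  T T T |   T     T
  T T F |   F     F
  T F T |   T     T
  T F F |   T     T
  F T T |   T     T
  F T F |   T     F   ← differ
  F F T |   T     T
  F F F |   T     F   ← differ
Counterexample: Y=F, C=T, X=F gives Expr1 = T but Expr2 = F, so the expressions are NOT logically equivalent.

No


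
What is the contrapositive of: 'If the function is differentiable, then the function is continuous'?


Original: If the function is differentiable, then the function is continuous
Contrapositive: If ¬Q, then ¬P
Negate Q: not (the function is continuous)
Negate P: not (the function is differentiable)

If not (the function is continuous), then not (the function is differentiable).


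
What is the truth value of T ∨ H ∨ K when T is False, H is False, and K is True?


T = False, H = False, K = True
Step 1: T ∨ H = False OR False = False
Step 2: False ∨ K = False OR True = True
OR is true when at least one operand is true.

True


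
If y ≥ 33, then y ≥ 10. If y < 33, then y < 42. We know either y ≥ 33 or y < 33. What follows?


Constructive dilemma: (P → Q) ∧ (R → S), P ∨ R ⊢ Q ∨ S
Premise 1: y ≥ 33 → y ≥ 10
Premise 2: y < 33 → y < 42
Premise 3: y ≥ 33 ∨ y < 33
Case 1: Assuming y ≥ 33, then by Premise 1, y ≥ 10.
Case 2: Assuming y < 33, then by Premise 2, y < 42.
Since one of y ≥ 33 or y < 33 must hold, we get y ≥ 10 or y < 42.

y ≥ 10 or y < 42.


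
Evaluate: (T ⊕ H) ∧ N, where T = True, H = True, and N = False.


T = True, H = True, N = False
Step 1: T ⊕ H = True XOR True = False
Step 2: False ∧ N = False AND False = False
XOR true when exactly one of T,H is true; then AND with N.

False


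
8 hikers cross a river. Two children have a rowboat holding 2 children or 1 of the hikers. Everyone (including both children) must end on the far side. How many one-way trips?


Per crossing of one of the hikers: children→, one←, one of the hikers→, one← = 4 trips
8 × 4 = 32, + 1 final children→ = 33
Minimum trips = 33

33


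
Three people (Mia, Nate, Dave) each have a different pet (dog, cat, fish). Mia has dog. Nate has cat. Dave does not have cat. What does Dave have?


From clues:
  Mia → dog
  Nate → cat
By elimination, Dave gets the remaining.

fish


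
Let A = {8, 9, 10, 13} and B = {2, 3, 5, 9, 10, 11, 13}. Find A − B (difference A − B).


A = {8, 9, 10, 13}
B = {2, 3, 5, 9, 10, 11, 13}
Operation: difference A − B
In A but not B: 8

{8}


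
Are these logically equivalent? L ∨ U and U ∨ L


Expression 1: L ∨ U
Expression 2: U ∨ L
Truth table (L U | Expr1 Expr2):
  T T |   T     T
  T F |   T     T
  F T |   T     T
  F F |   F     F
All 4 rows agree, so the expressions are logically equivalent.

Yes


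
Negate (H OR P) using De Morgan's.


De Morgan's law: ¬(P ∨ Q) ≡ ¬P ∧ ¬Q
¬(H ∨ P) = ¬H ∧ ¬P

¬H ∧ ¬P


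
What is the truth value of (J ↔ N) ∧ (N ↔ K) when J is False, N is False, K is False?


J = False, N = False, K = False
Step 1: J ↔ N is true when J and N have the same value. Result: True
Step 2: N ↔ K is true when N and K have the same value. Result: True
Step 3: True ∧ True = True

True


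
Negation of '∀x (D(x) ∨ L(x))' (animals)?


Original: ∀x (D(x) ∨ L(x))
Rule: ¬∀→∃, ¬∃→∀, negate predicate.
Negation: ∃x (¬D(x) ∧ ¬L(x))

∃x (¬D(x) ∧ ¬L(x))


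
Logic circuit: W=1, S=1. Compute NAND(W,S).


W AND S = 1
NOT(1) = 0

0


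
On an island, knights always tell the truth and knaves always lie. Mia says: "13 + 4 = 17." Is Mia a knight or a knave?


Statement: "13 + 4 = 17."
Actual: 13 + 4 = 17
Claimed: 17
Statement is TRUE → Mia tells the truth → Knight

Knight


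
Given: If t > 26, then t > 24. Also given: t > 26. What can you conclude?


Modus ponens: P → Q, P ⊢ Q
P: t > 26
Q: t > 24
We have P → Q and P is true.
By modus ponens, Q must be true.

t > 24


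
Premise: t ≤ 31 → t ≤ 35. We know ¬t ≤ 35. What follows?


Modus tollens: P → Q, ¬Q ⊢ ¬P
P: t ≤ 31
Q: t ≤ 35
We have P → Q and Q is false.
By modus tollens, P must be false.

It is not the case that t ≤ 31


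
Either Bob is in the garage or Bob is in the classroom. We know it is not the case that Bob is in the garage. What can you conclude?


Disjunctive syllogism: P ∨ Q, ¬P ⊢ Q
Disjunction: Bob is in the garage ∨ Bob is in the classroom
We know it is not the case that Bob is in the garage.
By disjunctive syllogism, the other disjunct must be true.

Bob is in the classroom


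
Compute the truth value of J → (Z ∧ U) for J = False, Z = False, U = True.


J = False, Z = False, U = True
Step 1: Z ∧ U = False AND True = False
Step 2: J → (False): false only when J=True and consequent=False.
Result: True

True


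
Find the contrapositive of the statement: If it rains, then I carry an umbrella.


Original: If it rains, then I carry an umbrella
Contrapositive: If ¬Q, then ¬P
Negate Q: not (I carry an umbrella)
Negate P: not (it rains)

If not (I carry an umbrella), then not (it rains).


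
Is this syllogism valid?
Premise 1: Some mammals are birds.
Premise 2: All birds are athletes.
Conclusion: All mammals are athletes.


Premise 1: Some mammals are birds.
Premise 2: All birds are athletes.
Conclusion: All mammals are athletes.
Fallacy: illicit minor. The minor term (mammals) is distributed in the conclusion ('All mammals ...') but undistributed in its premise ('Some mammals are birds' doesn't cover all mammals).
Only 'Some mammals are athletes' follows, not 'All'.

Invalid


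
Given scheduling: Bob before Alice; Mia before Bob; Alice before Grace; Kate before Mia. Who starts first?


Constraints: Bob before Alice; Mia before Bob; Alice before Grace; Kate before Mia
The first task can have nothing scheduled before it, so it must never appear on the right of a 'before'.
Tasks appearing after some 'before': Alice, Bob, Grace, Mia.
The only task not in that list is Kate → it is first.

Kate


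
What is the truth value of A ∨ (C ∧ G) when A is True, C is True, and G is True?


A = True, C = True, G = True
Step 1: C ∧ G = True AND True = True
Step 2: A ∨ True = True OR True = True
AND evaluated first (higher precedence); then OR applied.

True


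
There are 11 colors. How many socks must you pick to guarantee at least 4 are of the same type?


Pigeonhole: to guarantee k in one of n categories, need (k-1)×n + 1.
k = 4, n = 11
Minimum = (4-1) × 11 + 1 = 3 × 11 + 1

34


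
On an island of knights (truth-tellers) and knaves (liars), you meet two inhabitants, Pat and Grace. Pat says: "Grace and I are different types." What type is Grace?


Pat says: "Grace and I are different types."
Case 1: Pat is a Knight (truth-teller)
  Statement is true → they ARE different → Grace is a Knave
Case 2: Pat is a Knave (liar)
  Statement is false → they are NOT different → Grace is a Knave
In both cases, Grace is a Knave.

Knave


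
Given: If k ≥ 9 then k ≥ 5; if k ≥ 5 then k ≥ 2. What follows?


Hypothetical syllogism: P → Q, Q → R ⊢ P → R
Premise 1: k ≥ 9 → k ≥ 5
Premise 2: k ≥ 5 → k ≥ 2
Chain the implications: the middle term (k ≥ 5) links the two.
Conclusion: If k ≥ 9, then k ≥ 2.

If k ≥ 9, then k ≥ 2.


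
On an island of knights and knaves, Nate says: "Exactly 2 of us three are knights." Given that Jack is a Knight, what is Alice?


Nate claims exactly 2 knights among Nate, Jack, Alice.
Given: Jack is a Knight.

Case 1: Nate is a Knight (tells truth)
  Then exactly 2 of the three are knights.
  Counting Nate, Jack: 2 knight(s) so far. Need 0 more → Alice = Knave.
Case 2: Nate is a Knave (lies)
  Then the count is NOT 2.
  If Alice = Knight, count = 2 = 2 → claim would be true, contradicts lie.
  If Alice = Knave, count = 1 ≠ 2 → lie confirmed ✓

Alice is a Knave.

Knave


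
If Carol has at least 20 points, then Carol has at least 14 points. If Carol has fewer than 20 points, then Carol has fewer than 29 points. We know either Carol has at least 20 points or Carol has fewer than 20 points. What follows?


Constructive dilemma: (P → Q) ∧ (R → S), P ∨ R ⊢ Q ∨ S
Premise 1: Carol has at least 20 points → Carol has at least 14 points
Premise 2: Carol has fewer than 20 points → Carol has fewer than 29 points
Premise 3: Carol has at least 20 points ∨ Carol has fewer than 20 points
Case 1: Assuming Carol has at least 20 points, then by Premise 1, Carol has at least 14 points.
Case 2: Assuming Carol has fewer than 20 points, then by Premise 2, Carol has fewer than 29 points.
Since one of Carol has at least 20 points or Carol has fewer than 20 points must hold, we get Carol has at least 14 points or Carol has fewer than 29 points.

Carol has at least 14 points or Carol has fewer than 29 points.


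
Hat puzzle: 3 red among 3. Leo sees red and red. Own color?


Total red = 3, seen red = 2
Own red = 3 - 2 = 1
Leo's hat is red.

red


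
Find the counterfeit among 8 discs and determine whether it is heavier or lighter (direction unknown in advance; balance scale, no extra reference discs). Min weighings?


Let n = 8. 16 possibilities (n discs × lighter/heavier); each weighing has 3 outcomes.
Bound for k weighings: say the first weighing puts j discs on each pan. If it tips, the 2j weighed discs remain suspects (each with a known direction) and k-1 weighings give 3^(k-1) outcomes; 3^(k-1) is odd, so 2j ≤ 3^(k-1) - 1. If it balances, the n - 2j unweighed discs remain with direction unknown: 2(n - 2j) ≤ 3^(k-1) - 1 by the same parity argument. Adding, n ≤ (3^(k-1) - 1) + (3^(k-1) - 1)/2 = (3^k - 3)/2, and the classical three-group strategy achieves this (3 discs in 2 weighings, 12 in 3, 39 in 4, 120 in 5).
So we need the smallest k with (3^k - 3)/2 ≥ 8.
k = 2: (3^2 - 3)/2 = 3 < 8 ✗
k = 3: (3^3 - 3)/2 = 12 ≥ 8 ✓

3


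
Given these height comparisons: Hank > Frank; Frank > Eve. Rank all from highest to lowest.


Constraints: Hank > Frank; Frank > Eve
Method: at each step, the next-highest is the one remaining person who never appears on the smaller side of a constraint between remaining people.
  Step 1: remaining {Hank, Frank, Eve}; on the smaller side: {Frank, Eve} → Hank is next (Hank > Frank).
  Step 2: remaining {Frank, Eve}; on the smaller side: {Eve} → Frank is next (Frank > Eve).
  Step 3: only Eve remains → lowest.
Final ranking (highest to lowest):

Hank > Frank > Eve


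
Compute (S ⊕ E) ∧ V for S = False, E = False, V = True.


S = False, E = False, V = True
Step 1: S ⊕ E = False XOR False = False
Step 2: False ∧ V = False AND True = False
XOR true when exactly one of S,E is true; then AND with V.

False


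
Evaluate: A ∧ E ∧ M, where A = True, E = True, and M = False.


A = True, E = True, M = False
Step 1: A ∧ E = True AND True = True
Step 2: (True) ∧ M = (True) AND False = False
AND is true only when ALL operands are true.

False


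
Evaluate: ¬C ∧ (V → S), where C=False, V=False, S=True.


C = False, V = False, S = True
Expression: ¬C ∧ (V → S)
Step 1: ¬C = NOT False = True
Step 2: V → S = False → True (false only if V=True, S=False) = True
Step 3: (True) ∧ (True) = True AND True = True

True


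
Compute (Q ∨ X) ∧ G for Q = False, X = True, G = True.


Q = False, X = True, G = True
Step 1: Q ∨ X = False OR True = True
Step 2: True ∧ G = True AND True = True
OR is true when at least one operand is true; AND requires both.

True


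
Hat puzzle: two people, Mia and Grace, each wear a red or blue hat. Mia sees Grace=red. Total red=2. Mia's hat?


Total red = 2, Grace = red
Red accounted for: 1
Remaining for Mia: 1
Mia's hat is red.

red


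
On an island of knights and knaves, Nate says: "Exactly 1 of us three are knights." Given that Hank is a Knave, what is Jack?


Nate claims exactly 1 knights among Nate, Hank, Jack.
Given: Hank is a Knave.

Case 1: Nate is a Knight (tells truth)
  Then exactly 1 of the three are knights.
  Counting Nate, Hank: 1 knight(s) so far. Need 0 more → Jack = Knave.
Case 2: Nate is a Knave (lies)
  Then the count is NOT 1.
  If Jack = Knight, count = 1 = 1 → claim would be true, contradicts lie.
  If Jack = Knave, count = 0 ≠ 1 → lie confirmed ✓

Jack is a Knave.

Knave


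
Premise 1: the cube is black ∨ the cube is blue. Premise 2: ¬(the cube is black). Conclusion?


Disjunctive syllogism: P ∨ Q, ¬P ⊢ Q
Disjunction: the cube is black ∨ the cube is blue
We know it is not the case that the cube is black.
By disjunctive syllogism, the other disjunct must be true.

The cube is blue


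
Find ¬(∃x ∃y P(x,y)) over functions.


Original: ∃x ∃y P(x,y)
Rule: ¬∀→∃, ¬∃→∀, negate predicate.
Negation: ∀x ∀y ¬P(x,y)

∀x ∀y ¬P(x,y)


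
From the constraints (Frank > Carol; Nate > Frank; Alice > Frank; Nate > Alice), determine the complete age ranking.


Constraints: Frank > Carol; Nate > Frank; Alice > Frank; Nate > Alice
Method: at each step, the next-highest is the one remaining person who never appears on the smaller side of a constraint between remaining people.
  Step 1: remaining {Frank, Carol, Nate, Alice}; on the smaller side: {Frank, Carol, Alice} → Nate is next (Nate > Frank; Nate > Alice).
  Step 2: remaining {Frank, Carol, Alice}; on the smaller side: {Frank, Carol} → Alice is next (Alice > Frank).
  Step 3: remaining {Frank, Carol}; on the smaller side: {Carol} → Frank is next (Frank > Carol).
  Step 4: only Carol remains → lowest.
Final ranking (highest to lowest):

Nate > Alice > Frank > Carol


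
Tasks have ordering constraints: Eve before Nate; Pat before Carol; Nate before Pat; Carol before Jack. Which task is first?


Constraints: Eve before Nate; Pat before Carol; Nate before Pat; Carol before Jack
The first task can have nothing scheduled before it, so it must never appear on the right of a 'before'.
Tasks appearing after some 'before': Nate, Carol, Pat, Jack.
The only task not in that list is Eve → it is first.

Eve


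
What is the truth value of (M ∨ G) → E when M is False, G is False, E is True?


M = False, G = False, E = True
Step 1: M ∨ G = False OR False = False
Step 2: (False) → E: false only when antecedent=True and E=False.
Result: True

True


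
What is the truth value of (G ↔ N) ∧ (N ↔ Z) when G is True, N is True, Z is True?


G = True, N = True, Z = True
Step 1: G ↔ N is true when G and N have the same value. Result: True
Step 2: N ↔ Z is true when N and Z have the same value. Result: True
Step 3: True ∧ True = True

True


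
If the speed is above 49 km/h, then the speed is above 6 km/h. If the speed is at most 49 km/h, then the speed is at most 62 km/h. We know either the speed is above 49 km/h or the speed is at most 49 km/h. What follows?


Constructive dilemma: (P → Q) ∧ (R → S), P ∨ R ⊢ Q ∨ S
Premise 1: the speed is above 49 km/h → the speed is above 6 km/h
Premise 2: the speed is at most 49 km/h → the speed is at most 62 km/h
Premise 3: the speed is above 49 km/h ∨ the speed is at most 49 km/h
Case 1: Assuming the speed is above 49 km/h, then by Premise 1, the speed is above 6 km/h.
Case 2: Assuming the speed is at most 49 km/h, then by Premise 2, the speed is at most 62 km/h.
Since one of the speed is above 49 km/h or the speed is at most 49 km/h must hold, we get the speed is above 6 km/h or the speed is at most 62 km/h.

The speed is above 6 km/h or the speed is at most 62 km/h.


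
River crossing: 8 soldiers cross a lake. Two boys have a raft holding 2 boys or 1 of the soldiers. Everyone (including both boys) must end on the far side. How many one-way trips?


Per crossing of one of the soldiers: boys→, one←, one of the soldiers→, one← = 4 trips
8 × 4 = 32, + 1 final boys→ = 33
Minimum trips = 33

33
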